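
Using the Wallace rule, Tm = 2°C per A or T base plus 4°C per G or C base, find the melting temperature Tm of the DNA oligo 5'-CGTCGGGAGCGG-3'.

44°C

G=7, A=1, C=3, T=1
A+T = 2, G+C = 10
Tm = 2×2 + 4×10 = 44°C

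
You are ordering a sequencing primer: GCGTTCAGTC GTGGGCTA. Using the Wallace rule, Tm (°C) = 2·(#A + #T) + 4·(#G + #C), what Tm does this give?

58°C

Scanning the sequence gives C=4, T=5, A=2, G=7.
AT pairs contribute 7, GC pairs contribute 11.
Tm = 2(7) + 4(11) = 14 + 44 = 58°C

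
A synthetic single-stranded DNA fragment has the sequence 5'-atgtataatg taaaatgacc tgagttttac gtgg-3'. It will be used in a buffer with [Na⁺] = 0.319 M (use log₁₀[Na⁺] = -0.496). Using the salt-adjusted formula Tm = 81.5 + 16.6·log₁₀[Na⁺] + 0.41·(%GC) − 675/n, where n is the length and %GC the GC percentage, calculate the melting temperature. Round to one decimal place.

Length n = 34. G=8, A=11, T=12, C=3
G+C = 11, so %GC = 11/34 × 100 = 32.353%
Salt term: 16.6 × (-0.496) = -8.234
GC term: 0.41 × 32.353 = 13.265; length term: −675/34 = −19.853
Tm = 81.5 + (-8.234) + 13.265 − 19.853 = 66.678 → 66.7°C

66.7°C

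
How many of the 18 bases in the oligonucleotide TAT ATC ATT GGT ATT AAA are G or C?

3

Counting bases: T=8, G=2, C=1, A=7
G+C = 2 + 1 = 3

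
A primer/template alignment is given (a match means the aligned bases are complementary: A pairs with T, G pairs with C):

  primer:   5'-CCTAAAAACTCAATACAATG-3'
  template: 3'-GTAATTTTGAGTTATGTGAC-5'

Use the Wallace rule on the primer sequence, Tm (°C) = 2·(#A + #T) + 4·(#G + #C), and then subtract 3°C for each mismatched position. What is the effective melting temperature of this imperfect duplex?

Primer base counts: A=10, T=4, G=1, C=5 → A+T=14, G+C=6
Perfect-match Tm = 2(14) + 4(6) = 28 + 24 = 52°C
Mismatches (positions where the bases are not complementary): 3 (at positions 2, 4, 18)
Effective Tm = 52 − 3×3 = 52 − 9 = 43°C

43°C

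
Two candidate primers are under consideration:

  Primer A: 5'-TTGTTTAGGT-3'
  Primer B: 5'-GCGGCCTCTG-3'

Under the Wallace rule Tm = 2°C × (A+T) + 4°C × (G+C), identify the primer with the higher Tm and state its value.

Primer A: A+T=7, G+C=3 → Tm = 2(7)+4(3) = 26°C
Primer B: A+T=2, G+C=8 → Tm = 2(2)+4(8) = 36°C
26°C vs 36°C → primer B is higher.

Primer B, 36°C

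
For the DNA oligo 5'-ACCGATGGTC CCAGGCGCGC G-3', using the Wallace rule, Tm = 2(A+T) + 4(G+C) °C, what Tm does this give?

C=8, G=8, T=2, A=3
AT pairs contribute 5, GC pairs contribute 16.
Tm = 4·16 + 2·5 = 64 + 10 = 74°C

74°C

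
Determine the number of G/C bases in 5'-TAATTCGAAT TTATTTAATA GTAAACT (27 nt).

Scanning the sequence gives G=2, T=12, C=2, A=11.
Total G or C: 2 + 2 = 4

4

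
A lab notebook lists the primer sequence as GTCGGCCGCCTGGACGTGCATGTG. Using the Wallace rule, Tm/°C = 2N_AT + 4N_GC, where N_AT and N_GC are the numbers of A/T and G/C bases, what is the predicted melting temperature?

82°C

Counting bases: C=7, G=10, T=5, A=2
A+T = 7, G+C = 17
Tm = 2×7 + 4×17 = 82°C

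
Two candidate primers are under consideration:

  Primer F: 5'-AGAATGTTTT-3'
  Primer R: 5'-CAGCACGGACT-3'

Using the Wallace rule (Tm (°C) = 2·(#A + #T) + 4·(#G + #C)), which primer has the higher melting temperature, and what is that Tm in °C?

Primer F: A+T=8, G+C=2 → Tm = 2(8)+4(2) = 24°C
Primer R: A+T=4, G+C=7 → Tm = 2(4)+4(7) = 36°C
24°C vs 36°C → primer R is higher.

Primer R, 36°C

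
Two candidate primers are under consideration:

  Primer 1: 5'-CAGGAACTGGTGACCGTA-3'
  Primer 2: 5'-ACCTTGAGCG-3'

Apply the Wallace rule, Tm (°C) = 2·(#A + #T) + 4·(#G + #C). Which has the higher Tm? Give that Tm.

Primer 1: A+T=8, G+C=10 → Tm = 2(8)+4(10) = 56°C
Primer 2: A+T=4, G+C=6 → Tm = 2(4)+4(6) = 32°C
56°C vs 32°C → primer 1 is higher.

Primer 1, 56°C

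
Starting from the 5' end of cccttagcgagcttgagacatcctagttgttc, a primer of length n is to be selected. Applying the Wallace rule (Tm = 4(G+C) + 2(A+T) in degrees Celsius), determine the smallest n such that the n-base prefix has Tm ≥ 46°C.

First 14 bases: CCCTTAGCGAGCTT → Tm = 44°C (< 46°C)
First 15 bases: CCCTTAGCGAGCTTG → Tm = 48°C (≥ 46°C)
Since every base adds ≥2°C, Tm only increases with n, so the threshold is first crossed at n = 15.

n = 15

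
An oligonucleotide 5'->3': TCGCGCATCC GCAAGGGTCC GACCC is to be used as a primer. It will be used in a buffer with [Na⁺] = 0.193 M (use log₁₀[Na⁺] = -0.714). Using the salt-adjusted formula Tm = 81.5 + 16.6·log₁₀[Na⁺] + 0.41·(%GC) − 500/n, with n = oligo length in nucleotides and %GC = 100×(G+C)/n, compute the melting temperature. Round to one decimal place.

79.2°C

Length n = 25. Counting bases: T=3, C=11, G=7, A=4
G+C = 18, so %GC = 18/25 × 100 = 72%
Salt term: 16.6 × (-0.714) = -11.852
GC term: 0.41 × 72 = 29.52; length term: −500/25 = −20
Tm = 81.5 + (-11.852) + 29.52 − 20 = 79.168 → 79.2°C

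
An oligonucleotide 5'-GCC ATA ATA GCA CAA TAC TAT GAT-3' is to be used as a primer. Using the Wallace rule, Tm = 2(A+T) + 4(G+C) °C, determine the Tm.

64°C

C=5, A=10, G=3, T=6
So N_AT = 16 and N_GC = 8.
Tm = 2(16) + 4(8) = 32 + 32 = 64°C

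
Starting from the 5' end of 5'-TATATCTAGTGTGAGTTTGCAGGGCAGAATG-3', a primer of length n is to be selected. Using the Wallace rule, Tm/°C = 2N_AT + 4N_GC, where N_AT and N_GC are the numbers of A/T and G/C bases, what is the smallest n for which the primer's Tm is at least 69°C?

First 24 bases: TATATCTAGTGTGAGTTTGCAGGG → Tm = 68°C (< 69°C)
First 25 bases: TATATCTAGTGTGAGTTTGCAGGGC → Tm = 72°C (≥ 69°C)
Each additional base adds 2°C (A/T) or 4°C (G/C), so Tm is non-decreasing in n; n = 25 is the first length to reach 69°C.

n = 25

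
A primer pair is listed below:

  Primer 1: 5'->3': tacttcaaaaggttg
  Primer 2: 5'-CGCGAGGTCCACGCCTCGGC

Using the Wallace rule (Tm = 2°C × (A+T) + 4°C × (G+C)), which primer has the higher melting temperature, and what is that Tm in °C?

Primer 1: A+T=10, G+C=5 → Tm = 2(10)+4(5) = 40°C
Primer 2: A+T=4, G+C=16 → Tm = 2(4)+4(16) = 72°C
40°C vs 72°C → primer 2 is higher.

Primer 2, 72°C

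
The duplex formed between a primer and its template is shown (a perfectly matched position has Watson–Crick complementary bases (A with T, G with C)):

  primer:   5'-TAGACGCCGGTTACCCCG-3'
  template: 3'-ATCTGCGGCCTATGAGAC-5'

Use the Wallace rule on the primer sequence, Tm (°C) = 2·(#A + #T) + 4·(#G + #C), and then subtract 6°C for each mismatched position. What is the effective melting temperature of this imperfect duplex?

42°C

Primer base counts: A=3, T=3, G=5, C=7 → A+T=6, G+C=12
Perfect-match Tm = 2(6) + 4(12) = 12 + 48 = 60°C
Mismatches (positions where the bases are not complementary): 3 (at positions 11, 15, 17)
Effective Tm = 60 − 3×6 = 60 − 18 = 42°C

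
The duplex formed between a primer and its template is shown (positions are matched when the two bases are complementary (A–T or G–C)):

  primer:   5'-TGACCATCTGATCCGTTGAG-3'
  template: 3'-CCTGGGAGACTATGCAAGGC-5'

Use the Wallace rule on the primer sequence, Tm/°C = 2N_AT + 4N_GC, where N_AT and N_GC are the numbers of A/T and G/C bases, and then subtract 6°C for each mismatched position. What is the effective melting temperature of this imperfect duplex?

30°C

Primer base counts: A=4, T=6, G=5, C=5 → A+T=10, G+C=10
Perfect-match Tm = 2(10) + 4(10) = 20 + 40 = 60°C
Mismatches (positions where the bases are not complementary): 5 (at positions 1, 6, 13, 18, 19)
Effective Tm = 60 − 5×6 = 60 − 30 = 30°C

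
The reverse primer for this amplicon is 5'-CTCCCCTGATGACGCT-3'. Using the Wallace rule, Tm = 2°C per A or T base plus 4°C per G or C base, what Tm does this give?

T=4, G=3, A=2, C=7
A+T = 6, G+C = 10
Tm = 2(6) + 4(10) = 12 + 40 = 52°C

52°C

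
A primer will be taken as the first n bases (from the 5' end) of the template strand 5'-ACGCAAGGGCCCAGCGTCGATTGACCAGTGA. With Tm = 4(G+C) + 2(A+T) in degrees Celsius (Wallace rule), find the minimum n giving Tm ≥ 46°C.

n = 14

First 13 bases: ACGCAAGGGCCCA → Tm = 44°C (< 46°C)
First 14 bases: ACGCAAGGGCCCAG → Tm = 48°C (≥ 46°C)
Each additional base adds 2°C (A/T) or 4°C (G/C), so Tm is non-decreasing in n; n = 14 is the first length to reach 46°C.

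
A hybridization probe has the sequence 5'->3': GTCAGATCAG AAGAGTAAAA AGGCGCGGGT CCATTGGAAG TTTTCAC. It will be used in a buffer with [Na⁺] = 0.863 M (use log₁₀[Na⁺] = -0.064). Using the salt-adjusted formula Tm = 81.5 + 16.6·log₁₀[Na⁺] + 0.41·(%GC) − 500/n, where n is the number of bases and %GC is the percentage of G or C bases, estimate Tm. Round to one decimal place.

89.0°C

Length n = 47. Counting bases: C=8, G=14, T=10, A=15
G+C = 22, so %GC = 22/47 × 100 = 46.809%
Salt term: 16.6 × (-0.064) = -1.062
GC term: 0.41 × 46.809 = 19.192; length term: −500/47 = −10.638
Tm = 81.5 + (-1.062) + 19.192 − 10.638 = 88.992 → 89.0°C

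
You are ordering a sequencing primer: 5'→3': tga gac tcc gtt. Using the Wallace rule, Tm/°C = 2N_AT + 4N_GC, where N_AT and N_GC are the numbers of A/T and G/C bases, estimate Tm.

Base counts: C=3, T=4, G=3, A=2
A+T = 6, G+C = 6
Tm = 2(6) + 4(6) = 12 + 24 = 36°C

36°C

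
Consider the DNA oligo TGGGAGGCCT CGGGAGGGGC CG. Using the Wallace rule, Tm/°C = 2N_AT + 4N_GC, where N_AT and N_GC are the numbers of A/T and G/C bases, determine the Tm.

80°C

A=2, T=2, C=5, G=13
A+T = 4, G+C = 18
Tm = 4·18 + 2·4 = 72 + 8 = 80°C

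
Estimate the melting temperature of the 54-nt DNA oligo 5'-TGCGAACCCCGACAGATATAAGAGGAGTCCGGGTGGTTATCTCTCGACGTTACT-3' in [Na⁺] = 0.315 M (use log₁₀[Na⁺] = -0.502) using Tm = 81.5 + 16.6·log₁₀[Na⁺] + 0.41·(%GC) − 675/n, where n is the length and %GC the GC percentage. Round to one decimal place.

81.9°C

Length n = 54. G=15, A=13, T=13, C=13
G+C = 28, so %GC = 28/54 × 100 = 51.852%
Salt term: 16.6 × (-0.502) = -8.333
GC term: 0.41 × 51.852 = 21.259; length term: −675/54 = −12.5
Tm = 81.5 + (-8.333) + 21.259 − 12.5 = 81.926 → 81.9°C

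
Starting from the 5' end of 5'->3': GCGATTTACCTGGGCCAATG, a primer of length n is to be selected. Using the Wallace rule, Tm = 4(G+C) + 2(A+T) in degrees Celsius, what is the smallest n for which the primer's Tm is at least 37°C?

n = 13

First 12 bases: GCGATTTACCTG → Tm = 36°C (< 37°C)
First 13 bases: GCGATTTACCTGG → Tm = 40°C (≥ 37°C)
Each additional base adds 2°C (A/T) or 4°C (G/C), so Tm is non-decreasing in n; n = 13 is the first length to reach 37°C.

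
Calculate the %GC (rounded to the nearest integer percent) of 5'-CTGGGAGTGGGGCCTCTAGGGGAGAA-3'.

65%

Scanning the sequence gives T=4, A=5, G=13, C=4.
G+C = 13 + 4 = 17 out of 26 bases
%GC = 17/26 × 100 = 65.38% ≈ 65%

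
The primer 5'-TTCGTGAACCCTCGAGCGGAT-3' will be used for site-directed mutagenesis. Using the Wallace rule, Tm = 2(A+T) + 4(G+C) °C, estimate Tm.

C=6, T=5, A=4, G=6
A+T = 9, G+C = 12
Tm = 4·12 + 2·9 = 48 + 18 = 66°C

66°C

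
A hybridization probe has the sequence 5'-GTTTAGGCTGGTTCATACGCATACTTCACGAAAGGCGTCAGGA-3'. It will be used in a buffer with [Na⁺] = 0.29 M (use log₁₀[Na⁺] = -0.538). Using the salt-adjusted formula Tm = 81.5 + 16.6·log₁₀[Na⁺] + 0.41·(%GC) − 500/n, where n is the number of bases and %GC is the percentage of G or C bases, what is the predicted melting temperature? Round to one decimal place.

81.0°C

Length n = 43. Scanning the sequence gives T=11, A=11, C=9, G=12.
G+C = 21, so %GC = 21/43 × 100 = 48.837%
Salt term: 16.6 × (-0.538) = -8.931
GC term: 0.41 × 48.837 = 20.023; length term: −500/43 = −11.628
Tm = 81.5 + (-8.931) + 20.023 − 11.628 = 80.964 → 81.0°C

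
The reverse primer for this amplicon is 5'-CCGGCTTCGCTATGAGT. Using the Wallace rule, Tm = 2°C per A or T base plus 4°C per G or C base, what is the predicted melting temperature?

54°C

Base counts: A=2, T=5, G=5, C=5
A+T = 7, G+C = 10
Tm = 2×7 + 4×10 = 54°C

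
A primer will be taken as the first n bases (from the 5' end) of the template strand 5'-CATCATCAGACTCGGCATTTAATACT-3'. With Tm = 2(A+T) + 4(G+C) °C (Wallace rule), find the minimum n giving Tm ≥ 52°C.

n = 17

First 16 bases: CATCATCAGACTCGGC → Tm = 50°C (< 52°C)
First 17 bases: CATCATCAGACTCGGCA → Tm = 52°C (≥ 52°C)
Each additional base adds 2°C (A/T) or 4°C (G/C), so Tm is non-decreasing in n; n = 17 is the first length to reach 52°C.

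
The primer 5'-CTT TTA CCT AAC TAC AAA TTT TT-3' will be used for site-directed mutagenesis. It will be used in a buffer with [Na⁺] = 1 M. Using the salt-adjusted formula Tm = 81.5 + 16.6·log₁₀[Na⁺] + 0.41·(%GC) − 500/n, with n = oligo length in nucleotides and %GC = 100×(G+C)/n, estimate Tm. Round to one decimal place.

Length n = 23. Scanning the sequence gives A=7, C=5, G=0, T=11.
G+C = 5, so %GC = 5/23 × 100 = 21.739%
Salt term: 16.6 × (0) = 0
GC term: 0.41 × 21.739 = 8.913; length term: −500/23 = −21.739
Tm = 81.5 + (0) + 8.913 − 21.739 = 68.674 → 68.7°C

68.7°C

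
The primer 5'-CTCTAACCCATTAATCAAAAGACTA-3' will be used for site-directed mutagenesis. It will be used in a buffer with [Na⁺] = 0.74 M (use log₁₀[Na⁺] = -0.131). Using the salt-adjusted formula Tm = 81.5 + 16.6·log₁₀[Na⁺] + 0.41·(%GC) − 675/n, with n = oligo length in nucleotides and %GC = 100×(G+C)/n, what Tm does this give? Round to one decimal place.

Length n = 25. Base counts: C=7, G=1, T=6, A=11
G+C = 8, so %GC = 8/25 × 100 = 32%
Salt term: 16.6 × (-0.131) = -2.175
GC term: 0.41 × 32 = 13.12; length term: −675/25 = −27
Tm = 81.5 + (-2.175) + 13.12 − 27 = 65.445 → 65.4°C

65.4°C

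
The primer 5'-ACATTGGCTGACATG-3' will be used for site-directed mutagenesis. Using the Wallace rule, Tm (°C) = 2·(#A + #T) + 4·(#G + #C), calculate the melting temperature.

44°C

Base counts: A=4, G=4, T=4, C=3
AT pairs contribute 8, GC pairs contribute 7.
Tm = 4·7 + 2·8 = 28 + 16 = 44°C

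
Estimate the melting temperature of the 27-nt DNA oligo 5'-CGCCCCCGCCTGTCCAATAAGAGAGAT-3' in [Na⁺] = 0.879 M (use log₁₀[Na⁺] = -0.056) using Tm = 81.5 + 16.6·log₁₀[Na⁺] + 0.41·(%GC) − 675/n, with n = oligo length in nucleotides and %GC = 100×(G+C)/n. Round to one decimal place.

79.9°C

Length n = 27. A=7, C=10, T=4, G=6
G+C = 16, so %GC = 16/27 × 100 = 59.259%
Salt term: 16.6 × (-0.056) = -0.93
GC term: 0.41 × 59.259 = 24.296; length term: −675/27 = −25
Tm = 81.5 + (-0.93) + 24.296 − 25 = 79.866 → 79.9°C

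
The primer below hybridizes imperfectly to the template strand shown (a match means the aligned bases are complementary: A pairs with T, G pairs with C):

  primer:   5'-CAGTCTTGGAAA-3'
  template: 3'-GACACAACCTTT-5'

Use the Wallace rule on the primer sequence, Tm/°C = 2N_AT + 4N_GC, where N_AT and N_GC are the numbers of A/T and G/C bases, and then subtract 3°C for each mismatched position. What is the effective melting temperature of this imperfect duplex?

Primer base counts: A=4, T=3, G=3, C=2 → A+T=7, G+C=5
Perfect-match Tm = 2(7) + 4(5) = 14 + 20 = 34°C
Mismatches (positions where the bases are not complementary): 2 (at positions 2, 5)
Effective Tm = 34 − 2×3 = 34 − 6 = 28°C

28°C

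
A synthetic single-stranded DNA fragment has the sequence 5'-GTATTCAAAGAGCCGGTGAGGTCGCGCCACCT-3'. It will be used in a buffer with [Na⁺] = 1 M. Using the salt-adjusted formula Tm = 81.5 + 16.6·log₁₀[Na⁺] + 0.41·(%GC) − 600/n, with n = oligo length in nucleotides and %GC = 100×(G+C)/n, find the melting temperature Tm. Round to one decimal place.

Length n = 32. Counting bases: A=7, C=9, G=10, T=6
G+C = 19, so %GC = 19/32 × 100 = 59.375%
Salt term: 16.6 × (0) = 0
GC term: 0.41 × 59.375 = 24.344; length term: −600/32 = −18.75
Tm = 81.5 + (0) + 24.344 − 18.75 = 87.094 → 87.1°C

87.1°C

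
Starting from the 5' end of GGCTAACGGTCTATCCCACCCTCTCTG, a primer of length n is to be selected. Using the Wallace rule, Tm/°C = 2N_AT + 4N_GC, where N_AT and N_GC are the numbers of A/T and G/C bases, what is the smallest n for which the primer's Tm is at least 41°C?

n = 14

First 13 bases: GGCTAACGGTCTA → Tm = 40°C (< 41°C)
First 14 bases: GGCTAACGGTCTAT → Tm = 42°C (≥ 41°C)
Since every base adds ≥2°C, Tm only increases with n, so the threshold is first crossed at n = 14.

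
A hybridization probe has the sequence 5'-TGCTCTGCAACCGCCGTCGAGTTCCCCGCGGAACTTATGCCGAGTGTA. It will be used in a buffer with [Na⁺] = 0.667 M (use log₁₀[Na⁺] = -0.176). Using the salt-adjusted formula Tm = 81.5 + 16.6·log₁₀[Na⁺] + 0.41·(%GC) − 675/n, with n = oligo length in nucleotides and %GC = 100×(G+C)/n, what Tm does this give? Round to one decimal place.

Length n = 48. A=8, T=11, C=16, G=13
G+C = 29, so %GC = 29/48 × 100 = 60.417%
Salt term: 16.6 × (-0.176) = -2.922
GC term: 0.41 × 60.417 = 24.771; length term: −675/48 = −14.062
Tm = 81.5 + (-2.922) + 24.771 − 14.062 = 89.287 → 89.3°C

89.3°C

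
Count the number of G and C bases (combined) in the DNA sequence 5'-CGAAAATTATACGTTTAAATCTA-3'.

5

Base counts: A=10, T=8, G=2, C=3
Total G or C: 2 + 3 = 5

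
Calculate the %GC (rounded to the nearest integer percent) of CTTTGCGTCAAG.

50%

C=3, T=4, G=3, A=2
G+C = 3 + 3 = 6 out of 12 bases
%GC = 6/12 × 100 = 50% ≈ 50%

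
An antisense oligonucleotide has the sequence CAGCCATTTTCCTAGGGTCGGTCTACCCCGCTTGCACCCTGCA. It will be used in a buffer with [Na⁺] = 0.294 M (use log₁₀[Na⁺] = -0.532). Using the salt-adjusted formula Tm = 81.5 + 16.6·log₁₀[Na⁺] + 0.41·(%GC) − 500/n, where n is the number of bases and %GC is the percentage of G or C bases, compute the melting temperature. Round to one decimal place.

Length n = 43. Base counts: G=9, T=11, C=17, A=6
G+C = 26, so %GC = 26/43 × 100 = 60.465%
Salt term: 16.6 × (-0.532) = -8.831
GC term: 0.41 × 60.465 = 24.791; length term: −500/43 = −11.628
Tm = 81.5 + (-8.831) + 24.791 − 11.628 = 85.832 → 85.8°C

85.8°C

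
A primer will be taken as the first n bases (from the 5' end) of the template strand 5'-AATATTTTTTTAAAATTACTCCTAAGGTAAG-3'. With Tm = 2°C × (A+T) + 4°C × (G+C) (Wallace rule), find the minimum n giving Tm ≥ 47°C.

n = 22

First 21 bases: AATATTTTTTTAAAATTACTC → Tm = 46°C (< 47°C)
First 22 bases: AATATTTTTTTAAAATTACTCC → Tm = 50°C (≥ 47°C)
Since every base adds ≥2°C, Tm only increases with n, so the threshold is first crossed at n = 22.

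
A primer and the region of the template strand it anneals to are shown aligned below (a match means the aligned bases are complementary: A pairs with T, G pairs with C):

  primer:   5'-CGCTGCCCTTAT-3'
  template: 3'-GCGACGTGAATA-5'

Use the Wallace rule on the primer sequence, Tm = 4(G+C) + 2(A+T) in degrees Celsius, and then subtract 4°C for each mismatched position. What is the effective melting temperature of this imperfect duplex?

Primer base counts: A=1, T=4, G=2, C=5 → A+T=5, G+C=7
Perfect-match Tm = 2(5) + 4(7) = 10 + 28 = 38°C
Mismatches (positions where the bases are not complementary): 1 (at position 7)
Effective Tm = 38 − 1×4 = 38 − 4 = 34°C

34°C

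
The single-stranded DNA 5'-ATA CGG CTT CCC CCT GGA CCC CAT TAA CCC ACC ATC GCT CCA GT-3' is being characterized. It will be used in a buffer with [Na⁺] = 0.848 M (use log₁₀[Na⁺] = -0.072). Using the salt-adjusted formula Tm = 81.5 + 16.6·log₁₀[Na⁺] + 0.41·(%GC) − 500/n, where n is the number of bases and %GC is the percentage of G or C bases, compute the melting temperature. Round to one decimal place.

93.2°C

Length n = 44. C=20, A=9, G=6, T=9
G+C = 26, so %GC = 26/44 × 100 = 59.091%
Salt term: 16.6 × (-0.072) = -1.195
GC term: 0.41 × 59.091 = 24.227; length term: −500/44 = −11.364
Tm = 81.5 + (-1.195) + 24.227 − 11.364 = 93.168 → 93.2°C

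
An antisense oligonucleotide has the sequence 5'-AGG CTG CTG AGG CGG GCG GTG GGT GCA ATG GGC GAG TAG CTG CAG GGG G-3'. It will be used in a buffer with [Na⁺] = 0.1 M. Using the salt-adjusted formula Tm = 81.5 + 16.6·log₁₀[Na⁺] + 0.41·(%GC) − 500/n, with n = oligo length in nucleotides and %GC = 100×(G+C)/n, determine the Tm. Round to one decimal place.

Length n = 49. A=7, T=7, G=27, C=8
G+C = 35, so %GC = 35/49 × 100 = 71.429%
Salt term: 16.6 × (-1) = -16.6
GC term: 0.41 × 71.429 = 29.286; length term: −500/49 = −10.204
Tm = 81.5 + (-16.6) + 29.286 − 10.204 = 83.982 → 84.0°C

84.0°C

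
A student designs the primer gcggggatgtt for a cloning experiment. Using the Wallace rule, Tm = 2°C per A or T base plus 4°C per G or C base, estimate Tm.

Base counts: G=6, C=1, A=1, T=3
AT pairs contribute 4, GC pairs contribute 7.
Tm = 2(4) + 4(7) = 8 + 28 = 36°C

36°C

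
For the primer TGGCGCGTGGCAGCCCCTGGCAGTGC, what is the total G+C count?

20

Base counts: C=9, A=2, G=11, T=4
G+C = 11 + 9 = 20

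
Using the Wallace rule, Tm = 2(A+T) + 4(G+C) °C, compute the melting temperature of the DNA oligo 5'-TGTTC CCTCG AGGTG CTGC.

62°C

T=6, G=6, A=1, C=6
So N_AT = 7 and N_GC = 12.
Tm = 4·12 + 2·7 = 48 + 14 = 62°C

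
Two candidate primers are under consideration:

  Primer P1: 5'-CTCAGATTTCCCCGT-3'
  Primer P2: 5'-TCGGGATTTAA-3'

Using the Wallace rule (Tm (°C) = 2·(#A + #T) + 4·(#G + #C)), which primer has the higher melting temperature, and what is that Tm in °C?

Primer P1, 46°C

Primer P1: A+T=7, G+C=8 → Tm = 2(7)+4(8) = 46°C
Primer P2: A+T=7, G+C=4 → Tm = 2(7)+4(4) = 30°C
46°C vs 30°C → primer P1 is higher.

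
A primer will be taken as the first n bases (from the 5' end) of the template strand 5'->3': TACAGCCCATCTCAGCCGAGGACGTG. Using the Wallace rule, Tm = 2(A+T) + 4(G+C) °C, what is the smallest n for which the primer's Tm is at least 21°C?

n = 7

First 6 bases: TACAGC → Tm = 18°C (< 21°C)
First 7 bases: TACAGCC → Tm = 22°C (≥ 21°C)
Since every base adds ≥2°C, Tm only increases with n, so the threshold is first crossed at n = 7.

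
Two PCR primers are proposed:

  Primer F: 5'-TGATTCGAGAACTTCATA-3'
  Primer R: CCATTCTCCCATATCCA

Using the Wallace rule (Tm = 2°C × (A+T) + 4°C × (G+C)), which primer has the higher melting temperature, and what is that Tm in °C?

Primer R, 50°C

Primer F: A+T=12, G+C=6 → Tm = 2(12)+4(6) = 48°C
Primer R: A+T=9, G+C=8 → Tm = 2(9)+4(8) = 50°C
48°C vs 50°C → primer R is higher.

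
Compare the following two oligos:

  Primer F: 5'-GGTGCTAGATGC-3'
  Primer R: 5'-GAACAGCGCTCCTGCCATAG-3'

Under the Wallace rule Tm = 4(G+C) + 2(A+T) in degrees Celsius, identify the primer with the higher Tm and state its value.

Primer R, 64°C

Primer F: A+T=5, G+C=7 → Tm = 2(5)+4(7) = 38°C
Primer R: A+T=8, G+C=12 → Tm = 2(8)+4(12) = 64°C
38°C vs 64°C → primer R is higher.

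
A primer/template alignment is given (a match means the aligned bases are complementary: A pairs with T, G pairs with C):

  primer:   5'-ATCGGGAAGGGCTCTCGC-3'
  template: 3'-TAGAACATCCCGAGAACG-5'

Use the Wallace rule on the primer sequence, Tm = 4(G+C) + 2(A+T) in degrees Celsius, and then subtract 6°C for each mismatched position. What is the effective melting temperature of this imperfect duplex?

36°C

Primer base counts: A=3, T=3, G=7, C=5 → A+T=6, G+C=12
Perfect-match Tm = 2(6) + 4(12) = 12 + 48 = 60°C
Mismatches (positions where the bases are not complementary): 4 (at positions 4, 5, 7, 16)
Effective Tm = 60 − 4×6 = 60 − 24 = 36°C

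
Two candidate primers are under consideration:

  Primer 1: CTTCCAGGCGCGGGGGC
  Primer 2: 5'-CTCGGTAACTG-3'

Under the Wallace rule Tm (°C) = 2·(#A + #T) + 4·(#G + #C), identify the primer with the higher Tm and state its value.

Primer 1, 62°C

Primer 1: A+T=3, G+C=14 → Tm = 2(3)+4(14) = 62°C
Primer 2: A+T=5, G+C=6 → Tm = 2(5)+4(6) = 34°C
62°C vs 34°C → primer 1 is higher.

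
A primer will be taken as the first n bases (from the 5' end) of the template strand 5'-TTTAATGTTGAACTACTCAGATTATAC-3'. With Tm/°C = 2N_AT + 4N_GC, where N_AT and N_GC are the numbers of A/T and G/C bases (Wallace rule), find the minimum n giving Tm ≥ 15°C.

First 6 bases: TTTAAT → Tm = 12°C (< 15°C)
First 7 bases: TTTAATG → Tm = 16°C (≥ 15°C)
Each additional base adds 2°C (A/T) or 4°C (G/C), so Tm is non-decreasing in n; n = 7 is the first length to reach 15°C.

n = 7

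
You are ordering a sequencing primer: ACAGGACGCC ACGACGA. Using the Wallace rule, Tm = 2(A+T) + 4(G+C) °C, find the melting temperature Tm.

Base counts: T=0, C=6, G=5, A=6
So N_AT = 6 and N_GC = 11.
Tm = 2(6) + 4(11) = 12 + 44 = 56°C

56°C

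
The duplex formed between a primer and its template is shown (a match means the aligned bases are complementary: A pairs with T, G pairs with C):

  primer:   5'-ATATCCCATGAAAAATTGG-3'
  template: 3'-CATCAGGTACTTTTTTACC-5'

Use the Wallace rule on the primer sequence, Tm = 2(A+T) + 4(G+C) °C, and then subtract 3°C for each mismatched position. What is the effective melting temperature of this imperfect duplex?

Primer base counts: A=8, T=5, G=3, C=3 → A+T=13, G+C=6
Perfect-match Tm = 2(13) + 4(6) = 26 + 24 = 50°C
Mismatches (positions where the bases are not complementary): 4 (at positions 1, 4, 5, 16)
Effective Tm = 50 − 4×3 = 50 − 12 = 38°C

38°C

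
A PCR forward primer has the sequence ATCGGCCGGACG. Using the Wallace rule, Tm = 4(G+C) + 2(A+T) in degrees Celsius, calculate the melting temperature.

42°C

Base counts: A=2, G=5, T=1, C=4
So N_AT = 3 and N_GC = 9.
Tm = 4·9 + 2·3 = 36 + 6 = 42°C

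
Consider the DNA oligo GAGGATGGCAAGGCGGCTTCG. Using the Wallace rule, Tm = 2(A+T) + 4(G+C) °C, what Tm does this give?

70°C

Scanning the sequence gives T=3, A=4, C=4, G=10.
So N_AT = 7 and N_GC = 14.
Tm = 4·14 + 2·7 = 56 + 14 = 70°C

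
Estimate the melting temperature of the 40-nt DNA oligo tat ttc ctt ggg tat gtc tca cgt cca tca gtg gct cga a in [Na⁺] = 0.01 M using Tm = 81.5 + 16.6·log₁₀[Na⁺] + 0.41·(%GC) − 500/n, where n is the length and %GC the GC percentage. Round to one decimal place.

55.3°C

Length n = 40. Base counts: T=14, A=7, C=10, G=9
G+C = 19, so %GC = 19/40 × 100 = 47.5%
Salt term: 16.6 × (-2) = -33.2
GC term: 0.41 × 47.5 = 19.475; length term: −500/40 = −12.5
Tm = 81.5 + (-33.2) + 19.475 − 12.5 = 55.275 → 55.3°C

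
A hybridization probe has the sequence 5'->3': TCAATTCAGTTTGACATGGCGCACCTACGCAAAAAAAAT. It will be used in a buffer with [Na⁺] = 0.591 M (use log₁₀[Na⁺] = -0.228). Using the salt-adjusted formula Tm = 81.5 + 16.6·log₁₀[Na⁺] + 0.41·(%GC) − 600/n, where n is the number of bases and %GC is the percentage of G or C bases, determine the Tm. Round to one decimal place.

Length n = 39. Scanning the sequence gives T=9, A=15, C=9, G=6.
G+C = 15, so %GC = 15/39 × 100 = 38.462%
Salt term: 16.6 × (-0.228) = -3.785
GC term: 0.41 × 38.462 = 15.769; length term: −600/39 = −15.385
Tm = 81.5 + (-3.785) + 15.769 − 15.385 = 78.099 → 78.1°C

78.1°C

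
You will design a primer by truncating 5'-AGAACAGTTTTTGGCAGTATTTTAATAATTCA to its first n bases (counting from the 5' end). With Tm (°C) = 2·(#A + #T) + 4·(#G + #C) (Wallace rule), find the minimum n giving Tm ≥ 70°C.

n = 28

First 27 bases: AGAACAGTTTTTGGCAGTATTTTAATA → Tm = 68°C (< 70°C)
First 28 bases: AGAACAGTTTTTGGCAGTATTTTAATAA → Tm = 70°C (≥ 70°C)
Each additional base adds 2°C (A/T) or 4°C (G/C), so Tm is non-decreasing in n; n = 28 is the first length to reach 70°C.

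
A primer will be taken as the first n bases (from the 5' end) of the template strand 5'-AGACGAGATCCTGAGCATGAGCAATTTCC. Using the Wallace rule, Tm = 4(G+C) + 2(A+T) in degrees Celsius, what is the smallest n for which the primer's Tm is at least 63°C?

First 20 bases: AGACGAGATCCTGAGCATGA → Tm = 60°C (< 63°C)
First 21 bases: AGACGAGATCCTGAGCATGAG → Tm = 64°C (≥ 63°C)
Since every base adds ≥2°C, Tm only increases with n, so the threshold is first crossed at n = 21.

n = 21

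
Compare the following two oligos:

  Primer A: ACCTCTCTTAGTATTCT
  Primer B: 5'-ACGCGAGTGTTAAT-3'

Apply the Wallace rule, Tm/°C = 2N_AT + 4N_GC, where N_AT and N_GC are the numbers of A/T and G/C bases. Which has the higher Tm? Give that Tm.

Primer A, 46°C

Primer A: A+T=11, G+C=6 → Tm = 2(11)+4(6) = 46°C
Primer B: A+T=8, G+C=6 → Tm = 2(8)+4(6) = 40°C
46°C vs 40°C → primer A is higher.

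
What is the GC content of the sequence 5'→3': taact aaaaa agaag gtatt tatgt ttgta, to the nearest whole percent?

20%

C=1, A=13, G=5, T=11
G+C = 5 + 1 = 6 out of 30 bases
%GC = 6/30 × 100 = 20% ≈ 20%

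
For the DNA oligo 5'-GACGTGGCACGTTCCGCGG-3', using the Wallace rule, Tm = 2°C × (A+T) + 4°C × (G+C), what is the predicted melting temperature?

T=3, C=6, G=8, A=2
AT pairs contribute 5, GC pairs contribute 14.
Tm = 4·14 + 2·5 = 56 + 10 = 66°C

66°C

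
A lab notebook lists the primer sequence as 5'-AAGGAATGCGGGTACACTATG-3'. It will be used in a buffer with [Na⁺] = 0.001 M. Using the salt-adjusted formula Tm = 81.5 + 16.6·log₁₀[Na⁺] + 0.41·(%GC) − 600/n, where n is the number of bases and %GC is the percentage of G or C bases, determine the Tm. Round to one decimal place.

22.7°C

Length n = 21. G=7, A=7, C=3, T=4
G+C = 10, so %GC = 10/21 × 100 = 47.619%
Salt term: 16.6 × (-3) = -49.8
GC term: 0.41 × 47.619 = 19.524; length term: −600/21 = −28.571
Tm = 81.5 + (-49.8) + 19.524 − 28.571 = 22.653 → 22.7°C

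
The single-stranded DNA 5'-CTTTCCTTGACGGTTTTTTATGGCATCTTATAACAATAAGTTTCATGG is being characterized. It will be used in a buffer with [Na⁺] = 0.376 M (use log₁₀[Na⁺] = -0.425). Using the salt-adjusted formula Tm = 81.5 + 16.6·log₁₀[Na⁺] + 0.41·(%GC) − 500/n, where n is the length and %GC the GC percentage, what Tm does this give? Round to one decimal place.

Length n = 48. Scanning the sequence gives A=11, C=8, G=8, T=21.
G+C = 16, so %GC = 16/48 × 100 = 33.333%
Salt term: 16.6 × (-0.425) = -7.055
GC term: 0.41 × 33.333 = 13.667; length term: −500/48 = −10.417
Tm = 81.5 + (-7.055) + 13.667 − 10.417 = 77.695 → 77.7°C

77.7°C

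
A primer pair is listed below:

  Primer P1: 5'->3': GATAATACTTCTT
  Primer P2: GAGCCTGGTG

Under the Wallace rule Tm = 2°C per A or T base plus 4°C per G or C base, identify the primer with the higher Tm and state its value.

Primer P1: A+T=10, G+C=3 → Tm = 2(10)+4(3) = 32°C
Primer P2: A+T=3, G+C=7 → Tm = 2(3)+4(7) = 34°C
32°C vs 34°C → primer P2 is higher.

Primer P2, 34°C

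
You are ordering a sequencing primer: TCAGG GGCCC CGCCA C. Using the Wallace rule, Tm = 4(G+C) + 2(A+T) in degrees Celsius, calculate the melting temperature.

58°C

Scanning the sequence gives A=2, G=5, T=1, C=8.
So N_AT = 3 and N_GC = 13.
Tm = 2×3 + 4×13 = 58°C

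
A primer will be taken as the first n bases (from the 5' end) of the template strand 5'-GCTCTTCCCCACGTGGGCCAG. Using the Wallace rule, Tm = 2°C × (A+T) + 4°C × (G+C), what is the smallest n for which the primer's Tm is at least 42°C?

n = 13

First 12 bases: GCTCTTCCCCAC → Tm = 40°C (< 42°C)
First 13 bases: GCTCTTCCCCACG → Tm = 44°C (≥ 42°C)
Since every base adds ≥2°C, Tm only increases with n, so the threshold is first crossed at n = 13.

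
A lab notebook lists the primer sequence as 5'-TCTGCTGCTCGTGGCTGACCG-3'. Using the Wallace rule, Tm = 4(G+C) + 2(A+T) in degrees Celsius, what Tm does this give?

70°C

Scanning the sequence gives A=1, T=6, C=7, G=7.
A+T = 7, G+C = 14
Tm = 2×7 + 4×14 = 70°C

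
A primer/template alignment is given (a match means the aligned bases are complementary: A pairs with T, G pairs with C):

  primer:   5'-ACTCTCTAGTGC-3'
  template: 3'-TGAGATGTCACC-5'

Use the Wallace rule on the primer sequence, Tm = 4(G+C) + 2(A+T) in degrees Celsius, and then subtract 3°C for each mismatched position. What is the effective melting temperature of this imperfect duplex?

27°C

Primer base counts: A=2, T=4, G=2, C=4 → A+T=6, G+C=6
Perfect-match Tm = 2(6) + 4(6) = 12 + 24 = 36°C
Mismatches (positions where the bases are not complementary): 3 (at positions 6, 7, 12)
Effective Tm = 36 − 3×3 = 36 − 9 = 27°C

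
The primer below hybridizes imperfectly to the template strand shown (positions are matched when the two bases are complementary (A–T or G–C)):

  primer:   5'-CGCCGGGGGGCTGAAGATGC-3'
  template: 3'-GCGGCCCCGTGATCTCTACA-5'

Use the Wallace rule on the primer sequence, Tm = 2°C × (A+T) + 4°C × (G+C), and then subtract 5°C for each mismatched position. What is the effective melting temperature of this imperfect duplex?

45°C

Primer base counts: A=3, T=2, G=10, C=5 → A+T=5, G+C=15
Perfect-match Tm = 2(5) + 4(15) = 10 + 60 = 70°C
Mismatches (positions where the bases are not complementary): 5 (at positions 9, 10, 13, 14, 20)
Effective Tm = 70 − 5×5 = 70 − 25 = 45°C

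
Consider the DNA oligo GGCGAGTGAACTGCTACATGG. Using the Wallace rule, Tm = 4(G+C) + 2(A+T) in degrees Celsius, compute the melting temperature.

A=5, T=4, G=8, C=4
So N_AT = 9 and N_GC = 12.
Tm = 2×9 + 4×12 = 66°C

66°C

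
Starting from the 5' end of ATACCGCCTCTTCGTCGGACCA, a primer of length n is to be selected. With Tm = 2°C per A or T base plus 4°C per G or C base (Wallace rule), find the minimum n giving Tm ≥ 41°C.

n = 14

First 13 bases: ATACCGCCTCTTC → Tm = 40°C (< 41°C)
First 14 bases: ATACCGCCTCTTCG → Tm = 44°C (≥ 41°C)
Since every base adds ≥2°C, Tm only increases with n, so the threshold is first crossed at n = 14.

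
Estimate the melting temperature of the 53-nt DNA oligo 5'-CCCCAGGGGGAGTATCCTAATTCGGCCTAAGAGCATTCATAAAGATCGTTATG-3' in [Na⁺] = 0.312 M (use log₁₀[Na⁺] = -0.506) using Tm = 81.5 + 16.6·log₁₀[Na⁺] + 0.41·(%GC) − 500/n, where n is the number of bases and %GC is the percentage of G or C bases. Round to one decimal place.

83.0°C

Length n = 53. Counting bases: G=13, C=12, A=15, T=13
G+C = 25, so %GC = 25/53 × 100 = 47.17%
Salt term: 16.6 × (-0.506) = -8.4
GC term: 0.41 × 47.17 = 19.34; length term: −500/53 = −9.434
Tm = 81.5 + (-8.4) + 19.34 − 9.434 = 83.006 → 83.0°C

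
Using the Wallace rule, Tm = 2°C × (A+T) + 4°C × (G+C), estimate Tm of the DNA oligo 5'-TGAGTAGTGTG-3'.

G=5, T=4, C=0, A=2
So N_AT = 6 and N_GC = 5.
Tm = 4·5 + 2·6 = 20 + 12 = 32°C

32°C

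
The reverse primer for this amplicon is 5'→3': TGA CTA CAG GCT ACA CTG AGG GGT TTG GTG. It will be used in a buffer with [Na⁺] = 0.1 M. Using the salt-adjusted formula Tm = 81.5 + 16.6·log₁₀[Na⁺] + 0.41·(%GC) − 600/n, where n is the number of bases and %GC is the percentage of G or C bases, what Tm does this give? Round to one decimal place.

Length n = 30. Counting bases: C=5, A=6, T=8, G=11
G+C = 16, so %GC = 16/30 × 100 = 53.333%
Salt term: 16.6 × (-1) = -16.6
GC term: 0.41 × 53.333 = 21.867; length term: −600/30 = −20
Tm = 81.5 + (-16.6) + 21.867 − 20 = 66.767 → 66.8°C

66.8°C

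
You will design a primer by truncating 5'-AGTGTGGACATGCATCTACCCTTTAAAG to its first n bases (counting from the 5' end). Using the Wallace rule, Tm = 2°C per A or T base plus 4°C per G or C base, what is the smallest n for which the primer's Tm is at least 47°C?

n = 16

First 15 bases: AGTGTGGACATGCAT → Tm = 44°C (< 47°C)
First 16 bases: AGTGTGGACATGCATC → Tm = 48°C (≥ 47°C)
Each additional base adds 2°C (A/T) or 4°C (G/C), so Tm is non-decreasing in n; n = 16 is the first length to reach 47°C.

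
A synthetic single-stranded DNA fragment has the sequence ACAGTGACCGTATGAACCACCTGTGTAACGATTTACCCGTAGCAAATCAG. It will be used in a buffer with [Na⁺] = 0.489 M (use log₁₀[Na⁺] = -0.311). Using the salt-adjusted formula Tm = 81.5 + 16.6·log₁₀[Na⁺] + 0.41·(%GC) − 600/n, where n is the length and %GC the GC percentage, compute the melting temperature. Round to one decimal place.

Length n = 50. Base counts: G=10, T=11, C=13, A=16
G+C = 23, so %GC = 23/50 × 100 = 46%
Salt term: 16.6 × (-0.311) = -5.163
GC term: 0.41 × 46 = 18.86; length term: −600/50 = −12
Tm = 81.5 + (-5.163) + 18.86 − 12 = 83.197 → 83.2°C

83.2°C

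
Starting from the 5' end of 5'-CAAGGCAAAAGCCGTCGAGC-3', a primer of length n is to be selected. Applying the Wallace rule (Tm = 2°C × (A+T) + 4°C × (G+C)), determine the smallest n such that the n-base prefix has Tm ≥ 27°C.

n = 10

First 9 bases: CAAGGCAAA → Tm = 26°C (< 27°C)
First 10 bases: CAAGGCAAAA → Tm = 28°C (≥ 27°C)
Each additional base adds 2°C (A/T) or 4°C (G/C), so Tm is non-decreasing in n; n = 10 is the first length to reach 27°C.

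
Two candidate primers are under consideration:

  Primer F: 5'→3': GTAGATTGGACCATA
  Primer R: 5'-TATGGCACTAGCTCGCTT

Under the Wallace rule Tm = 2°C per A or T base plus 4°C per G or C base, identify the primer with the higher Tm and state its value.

Primer F: A+T=9, G+C=6 → Tm = 2(9)+4(6) = 42°C
Primer R: A+T=9, G+C=9 → Tm = 2(9)+4(9) = 54°C
42°C vs 54°C → primer R is higher.

Primer R, 54°C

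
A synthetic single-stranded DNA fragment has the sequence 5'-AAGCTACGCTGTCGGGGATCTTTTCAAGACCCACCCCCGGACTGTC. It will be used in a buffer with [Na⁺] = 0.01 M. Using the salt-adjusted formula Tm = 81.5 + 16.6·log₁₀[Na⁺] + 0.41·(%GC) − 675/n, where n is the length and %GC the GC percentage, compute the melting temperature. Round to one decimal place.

57.7°C

Length n = 46. Scanning the sequence gives C=16, A=9, T=10, G=11.
G+C = 27, so %GC = 27/46 × 100 = 58.696%
Salt term: 16.6 × (-2) = -33.2
GC term: 0.41 × 58.696 = 24.065; length term: −675/46 = −14.674
Tm = 81.5 + (-33.2) + 24.065 − 14.674 = 57.691 → 57.7°C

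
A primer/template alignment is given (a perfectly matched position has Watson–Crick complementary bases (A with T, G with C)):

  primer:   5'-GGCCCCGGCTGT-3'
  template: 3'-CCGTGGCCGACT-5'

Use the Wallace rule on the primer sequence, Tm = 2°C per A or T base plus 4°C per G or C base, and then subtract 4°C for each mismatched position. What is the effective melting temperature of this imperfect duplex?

Primer base counts: A=0, T=2, G=5, C=5 → A+T=2, G+C=10
Perfect-match Tm = 2(2) + 4(10) = 4 + 40 = 44°C
Mismatches (positions where the bases are not complementary): 2 (at positions 4, 12)
Effective Tm = 44 − 2×4 = 44 − 8 = 36°C

36°C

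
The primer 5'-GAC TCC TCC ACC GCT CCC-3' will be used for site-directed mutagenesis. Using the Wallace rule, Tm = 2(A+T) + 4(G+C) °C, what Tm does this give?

62°C

Base counts: T=3, C=11, A=2, G=2
AT pairs contribute 5, GC pairs contribute 13.
Tm = 4·13 + 2·5 = 52 + 10 = 62°C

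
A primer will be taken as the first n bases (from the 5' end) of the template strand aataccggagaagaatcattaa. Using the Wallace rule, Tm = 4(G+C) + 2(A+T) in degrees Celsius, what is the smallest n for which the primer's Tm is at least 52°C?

First 18 bases: AATACCGGAGAAGAATCA → Tm = 50°C (< 52°C)
First 19 bases: AATACCGGAGAAGAATCAT → Tm = 52°C (≥ 52°C)
Since every base adds ≥2°C, Tm only increases with n, so the threshold is first crossed at n = 19.

n = 19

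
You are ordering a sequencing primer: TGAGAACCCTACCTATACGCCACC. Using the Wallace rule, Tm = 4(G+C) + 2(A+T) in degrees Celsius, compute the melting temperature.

74°C

A=7, T=4, G=3, C=10
AT pairs contribute 11, GC pairs contribute 13.
Tm = 4·13 + 2·11 = 52 + 22 = 74°C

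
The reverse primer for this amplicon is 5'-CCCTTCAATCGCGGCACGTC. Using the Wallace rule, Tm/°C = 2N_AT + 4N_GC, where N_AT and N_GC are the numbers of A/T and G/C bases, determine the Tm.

Scanning the sequence gives A=3, G=4, C=9, T=4.
AT pairs contribute 7, GC pairs contribute 13.
Tm = 4·13 + 2·7 = 52 + 14 = 66°C

66°C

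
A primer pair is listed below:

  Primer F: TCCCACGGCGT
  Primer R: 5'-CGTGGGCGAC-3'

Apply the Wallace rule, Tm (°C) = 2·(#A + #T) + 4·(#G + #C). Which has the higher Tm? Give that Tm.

Primer F: A+T=3, G+C=8 → Tm = 2(3)+4(8) = 38°C
Primer R: A+T=2, G+C=8 → Tm = 2(2)+4(8) = 36°C
38°C vs 36°C → primer F is higher.

Primer F, 38°C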